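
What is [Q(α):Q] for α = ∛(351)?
[Q(α):Q] = 3

The minimal polynomial of α is x^3 - 351, irreducible over Q since 351 is not a perfect cube (so x^3 - 351 has no rational root). Hence [Q(α):Q] = deg(m_α) = 3.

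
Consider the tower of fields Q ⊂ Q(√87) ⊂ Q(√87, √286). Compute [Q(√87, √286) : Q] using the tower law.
[Q(√87, √286) : Q] = 4

[Q(√87):Q] = 2 (min poly x^2 - 87, irreducible since 87 is squarefree > 1). For the top step, suppose √286 ∈ Q(√87), say √286 = c + d√87 with c, d ∈ Q. Squaring: 286 = c^2 + 87d^2 + 2cd√87. Since √87 ∉ Q this forces 2cd = 0. If d = 0 then √286 = c ∈ Q, contradicting 286 squarefree > 1. If c = 0 then 286 = 87d^2, so 87·286 = (87d)^2 is a perfect square in Q — but 87·286 = 24882 is not a perfect square (since 87 and 286 are distinct squarefree integers). Contradiction. Hence √286 ∉ Q(√87), so x^2 - 286 stays irreducible over Q(√87) and [Q(√87, √286) : Q(√87)] = 2. By the tower law, [Q(√87, √286) : Q] = 2 · 2 = 4.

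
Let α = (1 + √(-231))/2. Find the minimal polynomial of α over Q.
m_α(x) = x^2 - x + 58

From 2α - 1 = √(-231), squaring gives (2α - 1)^2 = -231, i.e. 4α^2 - 4α + 1 = -231, so α^2 - α + (1 + 231)/4 = 0. Since -231 ≡ 1 (mod 4), (1 + 231)/4 = 58 ∈ Z. The polynomial x^2 - x + 58 has discriminant 1 - 4·(58) = -231, which is not a perfect square in Q (d = -231 is squarefree and ≠ 1), so x^2 - x + 58 is irreducible over Q. It is the minimal polynomial of α.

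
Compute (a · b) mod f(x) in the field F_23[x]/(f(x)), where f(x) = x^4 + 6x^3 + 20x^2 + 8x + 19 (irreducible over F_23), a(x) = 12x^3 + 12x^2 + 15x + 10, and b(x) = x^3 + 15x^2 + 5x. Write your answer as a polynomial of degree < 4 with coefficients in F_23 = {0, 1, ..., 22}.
a · b ≡ 5x^3 + 4x^2 + 6x + 9 (mod f(x))

Multiply in F_23[x]: a(x)·b(x) = (12x^3 + 12x^2 + 15x + 10)·(x^3 + 15x^2 + 5x) = 12x^6 + 8x^5 + 2x^4 + 19x^3 + 18x^2 + 4x. This has degree ≥ 4, so divide by f(x) over F_23: 12x^6 + 8x^5 + 2x^4 + 19x^3 + 18x^2 + 4x = (12x^2 + 5x + 8)·(x^4 + 6x^3 + 20x^2 + 8x + 19) + (5x^3 + 4x^2 + 6x + 9). Hence a·b ≡ 5x^3 + 4x^2 + 6x + 9 (mod f). (F_23[x]/(f) is a field with 23^4 = 279841 elements since f is irreducible of degree 4.)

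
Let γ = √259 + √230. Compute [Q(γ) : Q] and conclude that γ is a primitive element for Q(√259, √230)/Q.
[Q(γ) : Q] = 4 (equivalently, Q(γ) = Q(√259, √230))

Obviously Q(γ) ⊆ Q(√259, √230), and [Q(√259, √230):Q] = 4 (since 259, 230 are distinct squarefree integers > 1 with 59570 not a perfect square). To show equality we compute the minimal polynomial of γ. From γ = √259 + √230: γ^2 = 259 + 2√(59570) + 230 = 489 + 2√(59570), so γ^2 - 489 = 2√(59570); squaring, (γ^2 - 489)^2 = 4·59570, i.e. γ^4 - 978γ^2 + 239121 - 238280 = 0, i.e. γ^4 - 978γ^2 + 841 = 0. So γ is a root of x^4 - 978x^2 + 841. This polynomial is irreducible over Q: it has no rational root (each ±√259 ± √230 is irrational), and any factorization into two quadratics over Q would force √(59570) ∈ Q (pairing opposite roots) or √259, √230 ∈ Q (other pairings), all impossible. Hence [Q(γ):Q] = 4 = [Q(√259, √230):Q], so Q(γ) = Q(√259, √230).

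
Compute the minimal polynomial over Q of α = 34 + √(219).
m_α(x) = x^2 - 68x + 937

From α - 34 = √(219), squaring gives (α - 34)^2 = 219, i.e. α^2 - 68α + 1156 = 219, so α^2 - 68α + 937 = 0. The discriminant of x^2 - 68x + 937 is (-68)^2 - 4·(937) = 4624 - 3748 = 876, and 4·(219) is not a perfect square in Q since 219 is squarefree and ≠ 1. Hence x^2 - 68x + 937 is irreducible over Q and is the minimal polynomial of α.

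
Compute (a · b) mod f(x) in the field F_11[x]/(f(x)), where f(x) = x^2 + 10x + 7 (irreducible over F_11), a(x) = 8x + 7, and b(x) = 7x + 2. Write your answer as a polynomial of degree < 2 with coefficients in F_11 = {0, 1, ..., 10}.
a · b ≡ 7 (mod f(x))

Multiply in F_11[x]: a(x)·b(x) = (8x + 7)·(7x + 2) = x^2 + 10x + 3. This has degree ≥ 2, so divide by f(x) over F_11: x^2 + 10x + 3 = (1)·(x^2 + 10x + 7) + (7). Hence a·b ≡ 7 (mod f). (F_11[x]/(f) is a field with 11^2 = 121 elements since f is irreducible of degree 2.)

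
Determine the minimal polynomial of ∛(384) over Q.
m_α(x) = x^3 - 384

α satisfies α^3 = 384, so x^3 - 384 annihilates α. By the rational root test, a rational root p/q (in lowest terms) of x^3 - 384 would satisfy p^3 = 384 q^3, forcing q = 1 and p^3 = 384; but 384 is not a perfect cube, contradiction. A monic cubic over Q with no rational root is irreducible (any nontrivial factorization would include a linear factor). Hence x^3 - 384 is the minimal polynomial of α, and in particular [Q(α):Q] = 3.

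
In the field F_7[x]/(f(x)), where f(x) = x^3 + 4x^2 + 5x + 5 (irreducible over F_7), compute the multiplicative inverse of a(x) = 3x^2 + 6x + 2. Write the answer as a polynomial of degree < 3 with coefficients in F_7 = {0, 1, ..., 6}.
a(x)^(-1) ≡ 2x^2 + 2 (mod f(x))

Since f is irreducible over F_7, F_7[x]/(f) is a field and a(x) ≠ 0 has an inverse. Apply the extended Euclidean algorithm to f(x) and a(x) in F_7[x]: f(x) = (5x + 3)·a(x) + (5x + 6);  a(x) = (2x + 3)·(5x + 6) + (5). The last nonzero remainder is the constant 5 = gcd(f, a) in F_7. Back-substituting through the division chain expresses 5 = s(x)·a(x) + t(x)·f(x) with s(x) ≡ 3x^2 + 3 (mod f), so (3x^2 + 3)·a(x) ≡ 5 (mod f). Multiplying by 5^(-1) ≡ 3 in F_7 gives a(x)^(-1) ≡ 3·(3x^2 + 3) ≡ 2x^2 + 2 (mod f). Check: (3x^2 + 6x + 2)·(2x^2 + 2) = 6x^4 + 5x^3 + 3x^2 + 5x + 4 ≡ 1 (mod x^3 + 4x^2 + 5x + 5).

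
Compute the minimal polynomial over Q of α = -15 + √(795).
m_α(x) = x^2 + 30x - 570

From α + 15 = √(795), squaring gives (α + 15)^2 = 795, i.e. α^2 + 30α + 225 = 795, so α^2 + 30α - 570 = 0. The discriminant of x^2 + 30x - 570 is (30)^2 - 4·(-570) = 900 + 2280 = 3180, and 4·(795) is not a perfect square in Q since 795 is squarefree and ≠ 1. Hence x^2 + 30x - 570 is irreducible over Q and is the minimal polynomial of α.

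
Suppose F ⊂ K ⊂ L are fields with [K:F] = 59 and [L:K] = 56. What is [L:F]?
[L:F] = 3304

The tower law says that for any tower of field extensions F ⊂ K ⊂ L with finite degrees, [L:F] = [L:K] · [K:F]. Here this gives [L:F] = 56 · 59 = 3304.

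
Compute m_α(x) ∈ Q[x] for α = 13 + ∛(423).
m_α(x) = x^3 - 39x^2 + 507x - 2620

Set β = α - 13 = ∛(423), so β^3 = 423. Then (α - 13)^3 - 423 = 0, i.e. α is a root of g(x) = (x - 13)^3 - 423 = x^3 - 39x^2 + 507x - 2620. Since g(x) = h(x - 13) where h(x) = x^3 - 423, and h is irreducible over Q (because 423 is not a perfect cube, so h has no rational root, and a monic cubic with no rational root is irreducible), g is also irreducible (irreducibility is preserved under the substitution x → x - 13). Hence m_α(x) = x^3 - 39x^2 + 507x - 2620.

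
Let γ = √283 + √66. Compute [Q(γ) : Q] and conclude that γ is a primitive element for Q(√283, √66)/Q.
[Q(γ) : Q] = 4 (equivalently, Q(γ) = Q(√283, √66))

Obviously Q(γ) ⊆ Q(√283, √66), and [Q(√283, √66):Q] = 4 (since 283, 66 are distinct squarefree integers > 1 with 18678 not a perfect square). To show equality we compute the minimal polynomial of γ. From γ = √283 + √66: γ^2 = 283 + 2√(18678) + 66 = 349 + 2√(18678), so γ^2 - 349 = 2√(18678); squaring, (γ^2 - 349)^2 = 4·18678, i.e. γ^4 - 698γ^2 + 121801 - 74712 = 0, i.e. γ^4 - 698γ^2 + 47089 = 0. So γ is a root of x^4 - 698x^2 + 47089. This polynomial is irreducible over Q: it has no rational root (each ±√283 ± √66 is irrational), and any factorization into two quadratics over Q would force √(18678) ∈ Q (pairing opposite roots) or √283, √66 ∈ Q (other pairings), all impossible. Hence [Q(γ):Q] = 4 = [Q(√283, √66):Q], so Q(γ) = Q(√283, √66).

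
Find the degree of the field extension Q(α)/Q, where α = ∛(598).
[Q(α):Q] = 3

The minimal polynomial of α is x^3 - 598, irreducible over Q since 598 is not a perfect cube (so x^3 - 598 has no rational root). Hence [Q(α):Q] = deg(m_α) = 3.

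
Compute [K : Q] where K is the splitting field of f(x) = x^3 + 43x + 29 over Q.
[K : Q] = 6

By the rational root test, any rational root of the monic integer polynomial f(x) = x^3 + 43x + 29 must be an integer dividing the constant term 29, i.e. one of ±{1, 29}. Evaluating: f(1) = 73, f(-1) = -15, f(29) = 25665, f(-29) = -25607; none is 0, so f has no rational root and is therefore irreducible over Q (a cubic with no linear factor over a field is irreducible). For an irreducible cubic, the Galois group is A_3 or S_3 according as the discriminant disc(f) = -4a^3 - 27b^2 = -4·(43)^3 - 27·(29)^2 = -340735 is or is not a square in Q. Here disc(f) = -340735 is not a perfect square in Q, so the Galois group of f over Q is not contained in A_3 and must be all of S_3. The splitting field has degree |S_3| = 6 over Q, so [K : Q] = 6.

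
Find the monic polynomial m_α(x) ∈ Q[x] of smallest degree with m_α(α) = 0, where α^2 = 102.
m_α(x) = x^2 - 102

α satisfies α^2 - 102 = 0, so x^2 - 102 annihilates α. Since d = 102 is squarefree and ≠ 1, it is not a perfect square in Q, so x^2 - 102 has no rational root and is therefore irreducible over Q (a degree-2 polynomial over a field is irreducible iff it has no root). Hence m_α(x) = x^2 - 102.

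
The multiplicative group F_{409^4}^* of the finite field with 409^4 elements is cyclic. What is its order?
|F_{409^4}^*| = 27982932960

F_{409^4} has 409^4 = 27982932961 elements; its multiplicative group consists of all nonzero elements, so |F_{409^4}^*| = 27982932961 - 1 = 27982932960. (It is cyclic since any finite subgroup of the multiplicative group of a field is cyclic.)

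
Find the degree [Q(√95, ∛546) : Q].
[Q(√95, ∛546) : Q] = 6

Let L = Q(√95, ∛546). Since Q(√95) ⊂ L and [Q(√95):Q] = 2, the tower law gives 2 | [L:Q]. Likewise Q(∛546) ⊂ L with [Q(∛546):Q] = 3 (because 546 is not a perfect cube), so 3 | [L:Q]. As gcd(2,3) = 1, [L:Q] is divisible by 6. Conversely L is generated over Q by √95 and ∛546, so [L:Q] ≤ 2·3 = 6. Therefore [Q(√95, ∛546) : Q] = 6.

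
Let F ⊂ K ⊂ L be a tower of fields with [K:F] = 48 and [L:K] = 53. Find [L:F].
[L:F] = 2544

The tower law says that for any tower of field extensions F ⊂ K ⊂ L with finite degrees, [L:F] = [L:K] · [K:F]. Here this gives [L:F] = 53 · 48 = 2544.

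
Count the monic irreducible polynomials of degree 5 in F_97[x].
There are 1717468032 monic irreducible polynomials of degree 5 over F_97

Each element of F_{97^5} that lies in no proper subfield is a root of exactly one monic irreducible of degree 5 over F_97, and each such polynomial has 5 distinct roots in F_{97^5}. By Möbius inversion the count is N_97(5) = (1/5) Σ_{d|5} μ(5/d) · 97^d = (1/5)(μ(5)·97^1 + μ(1)·97^5) = 8587340160/5 = 1717468032.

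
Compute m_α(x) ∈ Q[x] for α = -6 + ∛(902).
m_α(x) = x^3 + 18x^2 + 108x - 686

Set β = α + 6 = ∛(902), so β^3 = 902. Then (α + 6)^3 - 902 = 0, i.e. α is a root of g(x) = (x + 6)^3 - 902 = x^3 + 18x^2 + 108x - 686. Since g(x) = h(x + 6) where h(x) = x^3 - 902, and h is irreducible over Q (because 902 is not a perfect cube, so h has no rational root, and a monic cubic with no rational root is irreducible), g is also irreducible (irreducibility is preserved under the substitution x → x + 6). Hence m_α(x) = x^3 + 18x^2 + 108x - 686.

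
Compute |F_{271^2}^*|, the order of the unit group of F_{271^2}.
|F_{271^2}^*| = 73440

F_{271^2} has 271^2 = 73441 elements; its multiplicative group consists of all nonzero elements, so |F_{271^2}^*| = 73441 - 1 = 73440. (It is cyclic since any finite subgroup of the multiplicative group of a field is cyclic.)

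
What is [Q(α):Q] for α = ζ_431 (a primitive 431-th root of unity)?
[Q(α):Q] = 430

The minimal polynomial of ζ_431 over Q is the 431-th cyclotomic polynomial Φ_431(x), which is irreducible over Q and has degree φ(431) = 430. Hence [Q(α):Q] = φ(431) = 430.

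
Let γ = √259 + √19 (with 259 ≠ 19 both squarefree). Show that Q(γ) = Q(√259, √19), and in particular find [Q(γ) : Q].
[Q(γ) : Q] = 4 (equivalently, Q(γ) = Q(√259, √19))

Obviously Q(γ) ⊆ Q(√259, √19), and [Q(√259, √19):Q] = 4 (since 259, 19 are distinct squarefree integers > 1 with 4921 not a perfect square). To show equality we compute the minimal polynomial of γ. From γ = √259 + √19: γ^2 = 259 + 2√(4921) + 19 = 278 + 2√(4921), so γ^2 - 278 = 2√(4921); squaring, (γ^2 - 278)^2 = 4·4921, i.e. γ^4 - 556γ^2 + 77284 - 19684 = 0, i.e. γ^4 - 556γ^2 + 57600 = 0. So γ is a root of x^4 - 556x^2 + 57600. This polynomial is irreducible over Q: it has no rational root (each ±√259 ± √19 is irrational), and any factorization into two quadratics over Q would force √(4921) ∈ Q (pairing opposite roots) or √259, √19 ∈ Q (other pairings), all impossible. Hence [Q(γ):Q] = 4 = [Q(√259, √19):Q], so Q(γ) = Q(√259, √19).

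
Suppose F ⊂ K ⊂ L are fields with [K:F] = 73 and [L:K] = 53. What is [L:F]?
[L:F] = 3869

The tower law says that for any tower of field extensions F ⊂ K ⊂ L with finite degrees, [L:F] = [L:K] · [K:F]. Here this gives [L:F] = 53 · 73 = 3869.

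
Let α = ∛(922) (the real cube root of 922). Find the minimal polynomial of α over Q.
m_α(x) = x^3 - 922

α satisfies α^3 = 922, so x^3 - 922 annihilates α. By the rational root test, a rational root p/q (in lowest terms) of x^3 - 922 would satisfy p^3 = 922 q^3, forcing q = 1 and p^3 = 922; but 922 is not a perfect cube, contradiction. A monic cubic over Q with no rational root is irreducible (any nontrivial factorization would include a linear factor). Hence x^3 - 922 is the minimal polynomial of α, and in particular [Q(α):Q] = 3.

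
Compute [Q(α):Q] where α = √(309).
[Q(α):Q] = 2

[Q(α):Q] equals the degree of the minimal polynomial of α. Here α^2 = 309 and x^2 - 309 is irreducible (d = 309 is squarefree, ≠ 1, hence not a square), so deg(m_α) = 2. Thus [Q(α):Q] = 2.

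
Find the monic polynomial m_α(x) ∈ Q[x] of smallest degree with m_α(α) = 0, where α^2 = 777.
m_α(x) = x^2 - 777

α satisfies α^2 - 777 = 0, so x^2 - 777 annihilates α. Since d = 777 is squarefree and ≠ 1, it is not a perfect square in Q, so x^2 - 777 has no rational root and is therefore irreducible over Q (a degree-2 polynomial over a field is irreducible iff it has no root). Hence m_α(x) = x^2 - 777.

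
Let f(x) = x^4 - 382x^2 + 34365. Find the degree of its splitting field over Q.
[K : Q] = 4

Solving the quadratic in x^2: x^2 = (382 ± √(382^2 - 4·34365))/2 = (382 ± √8464)/2 = (382 ± 92)/2, giving x^2 = 237 or x^2 = 145. So f(x) = (x^2 - 237)(x^2 - 145) and the roots of f are ±√237, ±√145. Hence the splitting field is K = Q(√237, √145). Since 237 and 145 are distinct squarefree integers > 1, their product 34365 is not a perfect square, so √145 ∉ Q(√237). By the tower law [K:Q] = [Q(√237,√145):Q(√237)] · [Q(√237):Q] = 2 · 2 = 4.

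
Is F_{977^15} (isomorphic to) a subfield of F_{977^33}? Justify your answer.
No: F_{977^15} is not a subfield of F_{977^33}

F_{p^m} embeds in F_{p^n} iff m | n. Here 15 ∤ 33 (since 33 = 2·15 + 3 with remainder 3 ≠ 0), so F_{977^15} is not a subfield of F_{977^33}. Equivalently: if it were, the tower law would give 15 = [F_{977^15}:F_977] dividing [F_{977^33}:F_977] = 33, contradiction.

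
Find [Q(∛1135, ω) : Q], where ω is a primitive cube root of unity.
[Q(∛1135, ω) : Q] = 6

[Q(∛1135):Q] = 3 (min poly x^3 - 1135, irreducible since 1135 is not a perfect cube). [Q(ω):Q] = 2 (min poly x^2 + x + 1). Since Q(∛1135) ⊂ R and ω ∉ R, we have ω ∉ Q(∛1135), so x^2 + x + 1 remains irreducible over Q(∛1135) and [Q(∛1135, ω) : Q(∛1135)] = 2. By the tower law, [Q(∛1135, ω) : Q] = 3 · 2 = 6. (In fact Q(∛1135, ω) is the splitting field of x^3 - 1135 over Q.)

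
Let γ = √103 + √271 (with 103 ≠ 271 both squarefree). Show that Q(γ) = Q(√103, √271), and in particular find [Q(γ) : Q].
[Q(γ) : Q] = 4 (equivalently, Q(γ) = Q(√103, √271))

Obviously Q(γ) ⊆ Q(√103, √271), and [Q(√103, √271):Q] = 4 (since 103, 271 are distinct squarefree integers > 1 with 27913 not a perfect square). To show equality we compute the minimal polynomial of γ. From γ = √103 + √271: γ^2 = 103 + 2√(27913) + 271 = 374 + 2√(27913), so γ^2 - 374 = 2√(27913); squaring, (γ^2 - 374)^2 = 4·27913, i.e. γ^4 - 748γ^2 + 139876 - 111652 = 0, i.e. γ^4 - 748γ^2 + 28224 = 0. So γ is a root of x^4 - 748x^2 + 28224. This polynomial is irreducible over Q: it has no rational root (each ±√103 ± √271 is irrational), and any factorization into two quadratics over Q would force √(27913) ∈ Q (pairing opposite roots) or √103, √271 ∈ Q (other pairings), all impossible. Hence [Q(γ):Q] = 4 = [Q(√103, √271):Q], so Q(γ) = Q(√103, √271).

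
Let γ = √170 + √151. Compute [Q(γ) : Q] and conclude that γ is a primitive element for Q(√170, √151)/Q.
[Q(γ) : Q] = 4 (equivalently, Q(γ) = Q(√170, √151))

Obviously Q(γ) ⊆ Q(√170, √151), and [Q(√170, √151):Q] = 4 (since 170, 151 are distinct squarefree integers > 1 with 25670 not a perfect square). To show equality we compute the minimal polynomial of γ. From γ = √170 + √151: γ^2 = 170 + 2√(25670) + 151 = 321 + 2√(25670), so γ^2 - 321 = 2√(25670); squaring, (γ^2 - 321)^2 = 4·25670, i.e. γ^4 - 642γ^2 + 103041 - 102680 = 0, i.e. γ^4 - 642γ^2 + 361 = 0. So γ is a root of x^4 - 642x^2 + 361. This polynomial is irreducible over Q: it has no rational root (each ±√170 ± √151 is irrational), and any factorization into two quadratics over Q would force √(25670) ∈ Q (pairing opposite roots) or √170, √151 ∈ Q (other pairings), all impossible. Hence [Q(γ):Q] = 4 = [Q(√170, √151):Q], so Q(γ) = Q(√170, √151).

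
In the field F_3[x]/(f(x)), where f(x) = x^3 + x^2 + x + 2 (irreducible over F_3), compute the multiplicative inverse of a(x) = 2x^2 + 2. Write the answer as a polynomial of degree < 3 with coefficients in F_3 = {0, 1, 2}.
a(x)^(-1) ≡ x + 1 (mod f(x))

Since f is irreducible over F_3, F_3[x]/(f) is a field and a(x) ≠ 0 has an inverse. Apply the extended Euclidean algorithm to f(x) and a(x) in F_3[x]: f(x) = (2x + 2)·a(x) + (1). The last nonzero remainder is the constant 1 = gcd(f, a) in F_3. Back-substituting through the division chain expresses 1 = s(x)·a(x) + t(x)·f(x) with s(x) ≡ x + 1 (mod f), so a(x)^(-1) ≡ s(x) = x + 1 (mod f). Check: (2x^2 + 2)·(x + 1) = 2x^3 + 2x^2 + 2x + 2 ≡ 1 (mod x^3 + x^2 + x + 2).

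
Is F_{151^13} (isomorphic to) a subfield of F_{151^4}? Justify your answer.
No: F_{151^13} is not a subfield of F_{151^4}

F_{p^m} embeds in F_{p^n} iff m | n. Here 13 ∤ 4 (since 4 = 0·13 + 4 with remainder 4 ≠ 0), so F_{151^13} is not a subfield of F_{151^4}. Equivalently: if it were, the tower law would give 13 = [F_{151^13}:F_151] dividing [F_{151^4}:F_151] = 4, contradiction.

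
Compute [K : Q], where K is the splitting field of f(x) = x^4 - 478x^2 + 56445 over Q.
[K : Q] = 4

Solving the quadratic in x^2: x^2 = (478 ± √(478^2 - 4·56445))/2 = (478 ± √2704)/2 = (478 ± 52)/2, giving x^2 = 265 or x^2 = 213. So f(x) = (x^2 - 265)(x^2 - 213) and the roots of f are ±√265, ±√213. Hence the splitting field is K = Q(√265, √213). Since 265 and 213 are distinct squarefree integers > 1, their product 56445 is not a perfect square, so √213 ∉ Q(√265). By the tower law [K:Q] = [Q(√265,√213):Q(√265)] · [Q(√265):Q] = 2 · 2 = 4.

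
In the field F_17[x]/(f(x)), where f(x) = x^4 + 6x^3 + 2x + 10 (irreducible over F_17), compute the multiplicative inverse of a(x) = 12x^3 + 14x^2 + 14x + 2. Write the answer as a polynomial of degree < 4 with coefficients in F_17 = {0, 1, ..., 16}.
a(x)^(-1) ≡ 12x^3 + 3x^2 + 3x + 10 (mod f(x))

Since f is irreducible over F_17, F_17[x]/(f) is a field and a(x) ≠ 0 has an inverse. Apply the extended Euclidean algorithm to f(x) and a(x) in F_17[x]: f(x) = (10x + 3)·a(x) + (5x^2 + 8x + 4);  a(x) = (16x + 1)·(5x^2 + 8x + 4) + (10x + 15);  (5x^2 + 8x + 4) = (9x + 6)·(10x + 15) + (16). The last nonzero remainder is the constant 16 = gcd(f, a) in F_17. Back-substituting through the division chain expresses 16 = s(x)·a(x) + t(x)·f(x) with s(x) ≡ 5x^3 + 14x^2 + 14x + 7 (mod f), so (5x^3 + 14x^2 + 14x + 7)·a(x) ≡ 16 (mod f). Multiplying by 16^(-1) ≡ 16 in F_17 gives a(x)^(-1) ≡ 16·(5x^3 + 14x^2 + 14x + 7) ≡ 12x^3 + 3x^2 + 3x + 10 (mod f). Check: (12x^3 + 14x^2 + 14x + 2)·(12x^3 + 3x^2 + 3x + 10) = 8x^6 + 8x^4 + 7x^3 + x^2 + 10x + 3 ≡ 1 (mod x^4 + 6x^3 + 2x + 10).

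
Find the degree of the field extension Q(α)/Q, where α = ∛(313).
[Q(α):Q] = 3

The minimal polynomial of α is x^3 - 313, irreducible over Q since 313 is not a perfect cube (so x^3 - 313 has no rational root). Hence [Q(α):Q] = deg(m_α) = 3.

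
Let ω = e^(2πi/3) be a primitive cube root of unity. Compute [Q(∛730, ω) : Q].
[Q(∛730, ω) : Q] = 6

[Q(∛730):Q] = 3 (min poly x^3 - 730, irreducible since 730 is not a perfect cube). [Q(ω):Q] = 2 (min poly x^2 + x + 1). Since Q(∛730) ⊂ R and ω ∉ R, we have ω ∉ Q(∛730), so x^2 + x + 1 remains irreducible over Q(∛730) and [Q(∛730, ω) : Q(∛730)] = 2. By the tower law, [Q(∛730, ω) : Q] = 3 · 2 = 6. (In fact Q(∛730, ω) is the splitting field of x^3 - 730 over Q.)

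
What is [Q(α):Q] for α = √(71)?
[Q(α):Q] = 2

[Q(α):Q] equals the degree of the minimal polynomial of α. Here α^2 = 71 and x^2 - 71 is irreducible (d = 71 is squarefree, ≠ 1, hence not a square), so deg(m_α) = 2. Thus [Q(α):Q] = 2.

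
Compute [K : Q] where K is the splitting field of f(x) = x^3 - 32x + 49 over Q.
[K : Q] = 6

By the rational root test, any rational root of the monic integer polynomial f(x) = x^3 - 32x + 49 must be an integer dividing the constant term 49, i.e. one of ±{1, 7, 49}. Evaluating: f(1) = 18, f(-1) = 80, f(7) = 168, f(-7) = -70, f(49) = 116130, f(-49) = -116032; none is 0, so f has no rational root and is therefore irreducible over Q (a cubic with no linear factor over a field is irreducible). For an irreducible cubic, the Galois group is A_3 or S_3 according as the discriminant disc(f) = -4a^3 - 27b^2 = -4·(-32)^3 - 27·(49)^2 = 66245 is or is not a square in Q. Here disc(f) = 66245 is not a perfect square in Q, so the Galois group of f over Q is not contained in A_3 and must be all of S_3. The splitting field has degree |S_3| = 6 over Q, so [K : Q] = 6.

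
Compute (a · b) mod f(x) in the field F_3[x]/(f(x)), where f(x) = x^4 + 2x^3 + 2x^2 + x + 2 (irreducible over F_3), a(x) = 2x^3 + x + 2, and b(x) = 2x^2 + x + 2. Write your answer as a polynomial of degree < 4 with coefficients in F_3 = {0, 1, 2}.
a · b ≡ x^3 + x^2 + 2x + 1 (mod f(x))

Multiply in F_3[x]: a(x)·b(x) = (2x^3 + x + 2)·(2x^2 + x + 2) = x^5 + 2x^4 + 2x^2 + x + 1. This has degree ≥ 4, so divide by f(x) over F_3: x^5 + 2x^4 + 2x^2 + x + 1 = (x)·(x^4 + 2x^3 + 2x^2 + x + 2) + (x^3 + x^2 + 2x + 1). Hence a·b ≡ x^3 + x^2 + 2x + 1 (mod f). (F_3[x]/(f) is a field with 3^4 = 81 elements since f is irreducible of degree 4.)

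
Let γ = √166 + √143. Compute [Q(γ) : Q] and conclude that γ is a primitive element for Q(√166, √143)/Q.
[Q(γ) : Q] = 4 (equivalently, Q(γ) = Q(√166, √143))

Obviously Q(γ) ⊆ Q(√166, √143), and [Q(√166, √143):Q] = 4 (since 166, 143 are distinct squarefree integers > 1 with 23738 not a perfect square). To show equality we compute the minimal polynomial of γ. From γ = √166 + √143: γ^2 = 166 + 2√(23738) + 143 = 309 + 2√(23738), so γ^2 - 309 = 2√(23738); squaring, (γ^2 - 309)^2 = 4·23738, i.e. γ^4 - 618γ^2 + 95481 - 94952 = 0, i.e. γ^4 - 618γ^2 + 529 = 0. So γ is a root of x^4 - 618x^2 + 529. This polynomial is irreducible over Q: it has no rational root (each ±√166 ± √143 is irrational), and any factorization into two quadratics over Q would force √(23738) ∈ Q (pairing opposite roots) or √166, √143 ∈ Q (other pairings), all impossible. Hence [Q(γ):Q] = 4 = [Q(√166, √143):Q], so Q(γ) = Q(√166, √143).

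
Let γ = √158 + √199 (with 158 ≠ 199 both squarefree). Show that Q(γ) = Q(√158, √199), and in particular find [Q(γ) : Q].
[Q(γ) : Q] = 4 (equivalently, Q(γ) = Q(√158, √199))

Obviously Q(γ) ⊆ Q(√158, √199), and [Q(√158, √199):Q] = 4 (since 158, 199 are distinct squarefree integers > 1 with 31442 not a perfect square). To show equality we compute the minimal polynomial of γ. From γ = √158 + √199: γ^2 = 158 + 2√(31442) + 199 = 357 + 2√(31442), so γ^2 - 357 = 2√(31442); squaring, (γ^2 - 357)^2 = 4·31442, i.e. γ^4 - 714γ^2 + 127449 - 125768 = 0, i.e. γ^4 - 714γ^2 + 1681 = 0. So γ is a root of x^4 - 714x^2 + 1681. This polynomial is irreducible over Q: it has no rational root (each ±√158 ± √199 is irrational), and any factorization into two quadratics over Q would force √(31442) ∈ Q (pairing opposite roots) or √158, √199 ∈ Q (other pairings), all impossible. Hence [Q(γ):Q] = 4 = [Q(√158, √199):Q], so Q(γ) = Q(√158, √199).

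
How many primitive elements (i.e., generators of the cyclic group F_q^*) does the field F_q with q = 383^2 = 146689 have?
There are φ(146688) = 48640 primitive elements

F_q^* is cyclic of order q - 1 = 146688. A cyclic group of order m has exactly φ(m) generators. Here m = 146688 = 2^8 · 3 · 191, so the number of primitive elements is φ(146688) = 48640.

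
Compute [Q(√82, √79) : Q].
[Q(√82, √79) : Q] = 4

[Q(√82):Q] = 2 (min poly x^2 - 82, irreducible since 82 is squarefree > 1). For the top step, suppose √79 ∈ Q(√82), say √79 = c + d√82 with c, d ∈ Q. Squaring: 79 = c^2 + 82d^2 + 2cd√82. Since √82 ∉ Q this forces 2cd = 0. If d = 0 then √79 = c ∈ Q, contradicting 79 squarefree > 1. If c = 0 then 79 = 82d^2, so 82·79 = (82d)^2 is a perfect square in Q — but 82·79 = 6478 is not a perfect square (since 82 and 79 are distinct squarefree integers). Contradiction. Hence √79 ∉ Q(√82), so x^2 - 79 stays irreducible over Q(√82) and [Q(√82, √79) : Q(√82)] = 2. By the tower law, [Q(√82, √79) : Q] = 2 · 2 = 4.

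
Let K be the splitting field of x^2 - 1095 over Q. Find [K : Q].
[K : Q] = 2

f(x) = x^2 - 1095 factors as (x - √1095)(x + √1095). The splitting field is K = Q(√1095). Since 1095 is squarefree and > 1, it is not a perfect square, so x^2 - 1095 is irreducible over Q and [Q(√1095) : Q] = 2. Hence [K : Q] = 2.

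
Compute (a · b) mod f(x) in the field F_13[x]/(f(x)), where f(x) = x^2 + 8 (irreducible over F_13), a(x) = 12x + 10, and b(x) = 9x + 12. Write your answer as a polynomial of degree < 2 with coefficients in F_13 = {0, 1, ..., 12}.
a · b ≡ 10 (mod f(x))

Multiply in F_13[x]: a(x)·b(x) = (12x + 10)·(9x + 12) = 4x^2 + 3. This has degree ≥ 2, so divide by f(x) over F_13: 4x^2 + 3 = (4)·(x^2 + 8) + (10). Hence a·b ≡ 10 (mod f). (F_13[x]/(f) is a field with 13^2 = 169 elements since f is irreducible of degree 2.)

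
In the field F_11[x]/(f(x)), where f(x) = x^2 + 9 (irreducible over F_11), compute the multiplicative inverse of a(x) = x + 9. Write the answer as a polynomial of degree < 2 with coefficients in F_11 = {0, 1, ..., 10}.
a(x)^(-1) ≡ 5x + 10 (mod f(x))

Since f is irreducible over F_11, F_11[x]/(f) is a field and a(x) ≠ 0 has an inverse. Apply the extended Euclidean algorithm to f(x) and a(x) in F_11[x]: f(x) = (x + 2)·a(x) + (2). The last nonzero remainder is the constant 2 = gcd(f, a) in F_11. Back-substituting through the division chain expresses 2 = s(x)·a(x) + t(x)·f(x) with s(x) ≡ 10x + 9 (mod f), so (10x + 9)·a(x) ≡ 2 (mod f). Multiplying by 2^(-1) ≡ 6 in F_11 gives a(x)^(-1) ≡ 6·(10x + 9) ≡ 5x + 10 (mod f). Check: (x + 9)·(5x + 10) = 5x^2 + 2 ≡ 1 (mod x^2 + 9).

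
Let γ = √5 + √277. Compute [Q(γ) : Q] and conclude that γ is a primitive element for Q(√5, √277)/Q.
[Q(γ) : Q] = 4 (equivalently, Q(γ) = Q(√5, √277))

Obviously Q(γ) ⊆ Q(√5, √277), and [Q(√5, √277):Q] = 4 (since 5, 277 are distinct squarefree integers > 1 with 1385 not a perfect square). To show equality we compute the minimal polynomial of γ. From γ = √5 + √277: γ^2 = 5 + 2√(1385) + 277 = 282 + 2√(1385), so γ^2 - 282 = 2√(1385); squaring, (γ^2 - 282)^2 = 4·1385, i.e. γ^4 - 564γ^2 + 79524 - 5540 = 0, i.e. γ^4 - 564γ^2 + 73984 = 0. So γ is a root of x^4 - 564x^2 + 73984. This polynomial is irreducible over Q: it has no rational root (each ±√5 ± √277 is irrational), and any factorization into two quadratics over Q would force √(1385) ∈ Q (pairing opposite roots) or √5, √277 ∈ Q (other pairings), all impossible. Hence [Q(γ):Q] = 4 = [Q(√5, √277):Q], so Q(γ) = Q(√5, √277).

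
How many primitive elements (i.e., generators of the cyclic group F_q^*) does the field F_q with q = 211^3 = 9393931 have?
There are φ(9393930) = 1866240 primitive elements

F_q^* is cyclic of order q - 1 = 9393930. A cyclic group of order m has exactly φ(m) generators. Here m = 9393930 = 2 · 3^2 · 5 · 7 · 13 · 31 · 37, so the number of primitive elements is φ(9393930) = 1866240.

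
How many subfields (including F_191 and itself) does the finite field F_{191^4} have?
F_{191^4} has 3 subfields

The subfields of F_{p^n} are exactly the fields F_{p^d} for d | n (each is the fixed field of the unique index-d subgroup of Gal(F_{p^n}/F_p) ≅ Z/nZ). The divisors of n = 4 are {1, 2, 4}, giving 3 subfields: F_{191^1}, F_{191^2}, F_{191^4}.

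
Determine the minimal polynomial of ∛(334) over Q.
m_α(x) = x^3 - 334

α satisfies α^3 = 334, so x^3 - 334 annihilates α. By the rational root test, a rational root p/q (in lowest terms) of x^3 - 334 would satisfy p^3 = 334 q^3, forcing q = 1 and p^3 = 334; but 334 is not a perfect cube, contradiction. A monic cubic over Q with no rational root is irreducible (any nontrivial factorization would include a linear factor). Hence x^3 - 334 is the minimal polynomial of α, and in particular [Q(α):Q] = 3.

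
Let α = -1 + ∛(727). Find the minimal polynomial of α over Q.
m_α(x) = x^3 + 3x^2 + 3x - 726

Set β = α + 1 = ∛(727), so β^3 = 727. Then (α + 1)^3 - 727 = 0, i.e. α is a root of g(x) = (x + 1)^3 - 727 = x^3 + 3x^2 + 3x - 726. Since g(x) = h(x + 1) where h(x) = x^3 - 727, and h is irreducible over Q (because 727 is not a perfect cube, so h has no rational root, and a monic cubic with no rational root is irreducible), g is also irreducible (irreducibility is preserved under the substitution x → x + 1). Hence m_α(x) = x^3 + 3x^2 + 3x - 726.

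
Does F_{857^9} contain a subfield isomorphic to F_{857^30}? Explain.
No: F_{857^30} is not a subfield of F_{857^9}

F_{p^m} embeds in F_{p^n} iff m | n. Here 30 ∤ 9 (since 9 = 0·30 + 9 with remainder 9 ≠ 0), so F_{857^30} is not a subfield of F_{857^9}. Equivalently: if it were, the tower law would give 30 = [F_{857^30}:F_857] dividing [F_{857^9}:F_857] = 9, contradiction.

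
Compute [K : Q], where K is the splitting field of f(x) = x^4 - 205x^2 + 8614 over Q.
[K : Q] = 4

Solving the quadratic in x^2: x^2 = (205 ± √(205^2 - 4·8614))/2 = (205 ± √7569)/2 = (205 ± 87)/2, giving x^2 = 59 or x^2 = 146. So f(x) = (x^2 - 59)(x^2 - 146) and the roots of f are ±√59, ±√146. Hence the splitting field is K = Q(√59, √146). Since 59 and 146 are distinct squarefree integers > 1, their product 8614 is not a perfect square, so √146 ∉ Q(√59). By the tower law [K:Q] = [Q(√59,√146):Q(√59)] · [Q(√59):Q] = 2 · 2 = 4.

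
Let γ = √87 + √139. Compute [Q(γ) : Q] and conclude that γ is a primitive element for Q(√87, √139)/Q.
[Q(γ) : Q] = 4 (equivalently, Q(γ) = Q(√87, √139))

Obviously Q(γ) ⊆ Q(√87, √139), and [Q(√87, √139):Q] = 4 (since 87, 139 are distinct squarefree integers > 1 with 12093 not a perfect square). To show equality we compute the minimal polynomial of γ. From γ = √87 + √139: γ^2 = 87 + 2√(12093) + 139 = 226 + 2√(12093), so γ^2 - 226 = 2√(12093); squaring, (γ^2 - 226)^2 = 4·12093, i.e. γ^4 - 452γ^2 + 51076 - 48372 = 0, i.e. γ^4 - 452γ^2 + 2704 = 0. So γ is a root of x^4 - 452x^2 + 2704. This polynomial is irreducible over Q: it has no rational root (each ±√87 ± √139 is irrational), and any factorization into two quadratics over Q would force √(12093) ∈ Q (pairing opposite roots) or √87, √139 ∈ Q (other pairings), all impossible. Hence [Q(γ):Q] = 4 = [Q(√87, √139):Q], so Q(γ) = Q(√87, √139).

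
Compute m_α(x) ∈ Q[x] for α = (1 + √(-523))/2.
m_α(x) = x^2 - x + 131

From 2α - 1 = √(-523), squaring gives (2α - 1)^2 = -523, i.e. 4α^2 - 4α + 1 = -523, so α^2 - α + (1 + 523)/4 = 0. Since -523 ≡ 1 (mod 4), (1 + 523)/4 = 131 ∈ Z. The polynomial x^2 - x + 131 has discriminant 1 - 4·(131) = -523, which is not a perfect square in Q (d = -523 is squarefree and ≠ 1), so x^2 - x + 131 is irreducible over Q. It is the minimal polynomial of α.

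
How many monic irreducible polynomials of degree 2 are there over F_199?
There are 19701 monic irreducible polynomials of degree 2 over F_199

Each element of F_{199^2} that lies in no proper subfield is a root of exactly one monic irreducible of degree 2 over F_199, and each such polynomial has 2 distinct roots in F_{199^2}. By Möbius inversion the count is N_199(2) = (1/2) Σ_{d|2} μ(2/d) · 199^d = (1/2)(μ(2)·199^1 + μ(1)·199^2) = 39402/2 = 19701.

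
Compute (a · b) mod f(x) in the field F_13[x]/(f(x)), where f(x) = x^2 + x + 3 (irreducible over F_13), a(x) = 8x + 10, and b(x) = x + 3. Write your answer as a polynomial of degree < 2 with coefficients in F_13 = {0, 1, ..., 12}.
a · b ≡ 6 (mod f(x))

Multiply in F_13[x]: a(x)·b(x) = (8x + 10)·(x + 3) = 8x^2 + 8x + 4. This has degree ≥ 2, so divide by f(x) over F_13: 8x^2 + 8x + 4 = (8)·(x^2 + x + 3) + (6). Hence a·b ≡ 6 (mod f). (F_13[x]/(f) is a field with 13^2 = 169 elements since f is irreducible of degree 2.)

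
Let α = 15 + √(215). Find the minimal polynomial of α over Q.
m_α(x) = x^2 - 30x + 10

From α - 15 = √(215), squaring gives (α - 15)^2 = 215, i.e. α^2 - 30α + 225 = 215, so α^2 - 30α + 10 = 0. The discriminant of x^2 - 30x + 10 is (-30)^2 - 4·(10) = 900 - 40 = 860, and 4·(215) is not a perfect square in Q since 215 is squarefree and ≠ 1. Hence x^2 - 30x + 10 is irreducible over Q and is the minimal polynomial of α.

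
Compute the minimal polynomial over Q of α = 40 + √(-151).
m_α(x) = x^2 - 80x + 1751

From α - 40 = √(-151), squaring gives (α - 40)^2 = -151, i.e. α^2 - 80α + 1600 = -151, so α^2 - 80α + 1751 = 0. The discriminant of x^2 - 80x + 1751 is (-80)^2 - 4·(1751) = 6400 - 7004 = -604, and 4·(-151) is not a perfect square in Q since -151 is squarefree and ≠ 1. Hence x^2 - 80x + 1751 is irreducible over Q and is the minimal polynomial of α.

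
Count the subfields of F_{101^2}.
F_{101^2} has 2 subfields

The subfields of F_{p^n} are exactly the fields F_{p^d} for d | n (each is the fixed field of the unique index-d subgroup of Gal(F_{p^n}/F_p) ≅ Z/nZ). The divisors of n = 2 are {1, 2}, giving 2 subfields: F_{101^1}, F_{101^2}.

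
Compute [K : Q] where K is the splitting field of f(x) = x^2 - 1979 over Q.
[K : Q] = 2

f(x) = x^2 - 1979 factors as (x - √1979)(x + √1979). The splitting field is K = Q(√1979). Since 1979 is squarefree and > 1, it is not a perfect square, so x^2 - 1979 is irreducible over Q and [Q(√1979) : Q] = 2. Hence [K : Q] = 2.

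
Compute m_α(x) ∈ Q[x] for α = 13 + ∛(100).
m_α(x) = x^3 - 39x^2 + 507x - 2297

Set β = α - 13 = ∛(100), so β^3 = 100. Then (α - 13)^3 - 100 = 0, i.e. α is a root of g(x) = (x - 13)^3 - 100 = x^3 - 39x^2 + 507x - 2297. Since g(x) = h(x - 13) where h(x) = x^3 - 100, and h is irreducible over Q (because 100 is not a perfect cube, so h has no rational root, and a monic cubic with no rational root is irreducible), g is also irreducible (irreducibility is preserved under the substitution x → x - 13). Hence m_α(x) = x^3 - 39x^2 + 507x - 2297.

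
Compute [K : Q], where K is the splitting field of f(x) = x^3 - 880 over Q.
[K : Q] = 6

The roots of x^3 - 880 are ∛880, ω∛880, ω^2∛880 where ω = e^(2πi/3) is a primitive cube root of unity, so K = Q(∛880, ω). Now [Q(∛880):Q] = 3 (since 880 is not a perfect cube, x^3 - 880 is irreducible) and [Q(ω):Q] = 2. Both 2 and 3 divide [K:Q], and [K:Q] ≤ 3·2 = 6, so [K:Q] = 6. (Equivalently: Q(∛880) ⊂ R but ω ∉ R, so [K : Q(∛880)] = 2.)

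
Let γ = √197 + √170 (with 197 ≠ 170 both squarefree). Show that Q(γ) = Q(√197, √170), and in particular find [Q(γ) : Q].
[Q(γ) : Q] = 4 (equivalently, Q(γ) = Q(√197, √170))

Obviously Q(γ) ⊆ Q(√197, √170), and [Q(√197, √170):Q] = 4 (since 197, 170 are distinct squarefree integers > 1 with 33490 not a perfect square). To show equality we compute the minimal polynomial of γ. From γ = √197 + √170: γ^2 = 197 + 2√(33490) + 170 = 367 + 2√(33490), so γ^2 - 367 = 2√(33490); squaring, (γ^2 - 367)^2 = 4·33490, i.e. γ^4 - 734γ^2 + 134689 - 133960 = 0, i.e. γ^4 - 734γ^2 + 729 = 0. So γ is a root of x^4 - 734x^2 + 729. This polynomial is irreducible over Q: it has no rational root (each ±√197 ± √170 is irrational), and any factorization into two quadratics over Q would force √(33490) ∈ Q (pairing opposite roots) or √197, √170 ∈ Q (other pairings), all impossible. Hence [Q(γ):Q] = 4 = [Q(√197, √170):Q], so Q(γ) = Q(√197, √170).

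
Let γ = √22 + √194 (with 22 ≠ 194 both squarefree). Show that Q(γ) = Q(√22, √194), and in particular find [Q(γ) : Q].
[Q(γ) : Q] = 4 (equivalently, Q(γ) = Q(√22, √194))

Obviously Q(γ) ⊆ Q(√22, √194), and [Q(√22, √194):Q] = 4 (since 22, 194 are distinct squarefree integers > 1 with 4268 not a perfect square). To show equality we compute the minimal polynomial of γ. From γ = √22 + √194: γ^2 = 22 + 2√(4268) + 194 = 216 + 2√(4268), so γ^2 - 216 = 2√(4268); squaring, (γ^2 - 216)^2 = 4·4268, i.e. γ^4 - 432γ^2 + 46656 - 17072 = 0, i.e. γ^4 - 432γ^2 + 29584 = 0. So γ is a root of x^4 - 432x^2 + 29584. This polynomial is irreducible over Q: it has no rational root (each ±√22 ± √194 is irrational), and any factorization into two quadratics over Q would force √(4268) ∈ Q (pairing opposite roots) or √22, √194 ∈ Q (other pairings), all impossible. Hence [Q(γ):Q] = 4 = [Q(√22, √194):Q], so Q(γ) = Q(√22, √194).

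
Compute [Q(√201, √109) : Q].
[Q(√201, √109) : Q] = 4

[Q(√201):Q] = 2 (min poly x^2 - 201, irreducible since 201 is squarefree > 1). For the top step, suppose √109 ∈ Q(√201), say √109 = c + d√201 with c, d ∈ Q. Squaring: 109 = c^2 + 201d^2 + 2cd√201. Since √201 ∉ Q this forces 2cd = 0. If d = 0 then √109 = c ∈ Q, contradicting 109 squarefree > 1. If c = 0 then 109 = 201d^2, so 201·109 = (201d)^2 is a perfect square in Q — but 201·109 = 21909 is not a perfect square (since 201 and 109 are distinct squarefree integers). Contradiction. Hence √109 ∉ Q(√201), so x^2 - 109 stays irreducible over Q(√201) and [Q(√201, √109) : Q(√201)] = 2. By the tower law, [Q(√201, √109) : Q] = 2 · 2 = 4.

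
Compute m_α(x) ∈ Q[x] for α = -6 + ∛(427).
m_α(x) = x^3 + 18x^2 + 108x - 211

Set β = α + 6 = ∛(427), so β^3 = 427. Then (α + 6)^3 - 427 = 0, i.e. α is a root of g(x) = (x + 6)^3 - 427 = x^3 + 18x^2 + 108x - 211. Since g(x) = h(x + 6) where h(x) = x^3 - 427, and h is irreducible over Q (because 427 is not a perfect cube, so h has no rational root, and a monic cubic with no rational root is irreducible), g is also irreducible (irreducibility is preserved under the substitution x → x + 6). Hence m_α(x) = x^3 + 18x^2 + 108x - 211.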